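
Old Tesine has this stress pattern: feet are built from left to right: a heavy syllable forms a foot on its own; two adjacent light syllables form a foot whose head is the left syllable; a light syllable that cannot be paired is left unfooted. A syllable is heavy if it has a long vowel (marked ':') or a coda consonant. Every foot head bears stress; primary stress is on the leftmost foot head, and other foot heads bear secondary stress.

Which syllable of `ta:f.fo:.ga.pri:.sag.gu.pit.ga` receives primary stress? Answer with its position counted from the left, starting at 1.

1

Weights: 1 ta:f H, 2 fo: H, 3 ga L, 4 pri: H, 5 sag H, 6 gu L, 7 pit H, 8 ga L.
Parse left to right (heavy = foot alone; LL = one foot; stranded L unfooted): (ˈta:f) (ˈfo:) ga (ˈpri:) (ˈsag) gu (ˈpit) ga.
Foot heads: 1, 2, 4, 5, 7.
Primary stress on the leftmost head = syllable 1.
Primary stress: syllable 1 → ˈta:f.fo:.ga.pri:.sag.gu.pit.ga.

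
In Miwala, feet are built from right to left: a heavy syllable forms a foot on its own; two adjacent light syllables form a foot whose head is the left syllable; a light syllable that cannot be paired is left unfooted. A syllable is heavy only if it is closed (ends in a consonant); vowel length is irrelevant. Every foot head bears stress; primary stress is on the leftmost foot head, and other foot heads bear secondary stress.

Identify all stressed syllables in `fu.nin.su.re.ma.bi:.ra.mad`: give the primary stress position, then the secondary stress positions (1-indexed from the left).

Weights: 1 fu L, 2 nin H, 3 su L, 4 re L, 5 ma L, 6 bi: L, 7 ra L, 8 mad H.
Parse right to left (heavy = foot alone; LL = one foot; stranded L unfooted): fu (ˈnin) su (ˈre.ma) (ˈbi:.ra) (ˈmad).
Foot heads: 2, 4, 6, 8.
Primary stress on the leftmost head = syllable 2.
Secondary stress on 4, 6, 8: fu.ˈnin.su.ˌre.ma.ˌbi:.ra.ˌmad.

primary 2, secondary 4, 6, 8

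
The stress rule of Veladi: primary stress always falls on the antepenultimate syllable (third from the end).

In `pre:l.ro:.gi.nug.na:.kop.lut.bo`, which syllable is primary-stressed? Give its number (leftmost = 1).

The word has 8 syllables; the antepenultimate syllable (third from the end) is syllable 6 (kop).
Primary stress: syllable 6 → pre:l.ro:.gi.nug.na:.ˈkop.lut.bo.

6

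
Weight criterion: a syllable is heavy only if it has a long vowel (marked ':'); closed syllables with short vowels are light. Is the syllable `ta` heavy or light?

light

`ta`: short vowel, open (no coda). Short vowel → light.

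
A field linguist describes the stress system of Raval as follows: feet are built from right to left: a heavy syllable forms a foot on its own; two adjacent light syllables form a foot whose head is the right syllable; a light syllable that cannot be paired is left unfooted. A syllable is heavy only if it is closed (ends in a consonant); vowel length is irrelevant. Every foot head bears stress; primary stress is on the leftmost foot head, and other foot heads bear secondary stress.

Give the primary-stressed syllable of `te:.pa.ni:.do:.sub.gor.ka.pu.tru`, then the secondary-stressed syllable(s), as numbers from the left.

primary 2, secondary 4, 5, 6, 9

Weights: 1 te: L, 2 pa L, 3 ni: L, 4 do: L, 5 sub H, 6 gor H, 7 ka L, 8 pu L, 9 tru L.
Parse right to left (heavy = foot alone; LL = one foot; stranded L unfooted): (te:.ˈpa) (ni:.ˈdo:) (ˈsub) (ˈgor) ka (pu.ˈtru).
Foot heads: 2, 4, 5, 6, 9.
Primary stress on the leftmost head = syllable 2.
Secondary stress on 4, 5, 6, 9: te:.ˈpa.ni:.ˌdo:.ˌsub.ˌgor.ka.pu.ˌtru.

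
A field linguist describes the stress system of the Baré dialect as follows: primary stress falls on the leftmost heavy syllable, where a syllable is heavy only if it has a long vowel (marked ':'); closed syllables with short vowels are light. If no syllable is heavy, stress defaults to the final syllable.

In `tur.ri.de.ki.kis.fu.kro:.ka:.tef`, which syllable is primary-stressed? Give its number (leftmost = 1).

7

Weights: 1 tur L, 2 ri L, 3 de L, 4 ki L, 5 kis L, 6 fu L, 7 kro: H, 8 ka: H, 9 tef L.
Heavy syllables in the domain: 7, 8. The leftmost is syllable 7 (kro:).
Primary stress: syllable 7 → tur.ri.de.ki.kis.fu.ˈkro:.ka:.tef.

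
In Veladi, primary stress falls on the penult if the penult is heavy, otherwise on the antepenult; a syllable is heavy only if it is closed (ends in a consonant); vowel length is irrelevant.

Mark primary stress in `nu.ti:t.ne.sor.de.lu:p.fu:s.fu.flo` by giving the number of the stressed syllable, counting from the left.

7

Weights: 7 fu:s H, 8 fu L, 9 flo L.
The penult (syllable 8, fu) is light, so stress falls on the antepenult (syllable 7, fu:s).
Primary stress: syllable 7 → nu.ti:t.ne.sor.de.lu:p.ˈfu:s.fu.flo.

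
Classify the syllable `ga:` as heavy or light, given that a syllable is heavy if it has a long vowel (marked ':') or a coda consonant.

heavy

`ga:`: long vowel, open (no coda). Long vowel → heavy.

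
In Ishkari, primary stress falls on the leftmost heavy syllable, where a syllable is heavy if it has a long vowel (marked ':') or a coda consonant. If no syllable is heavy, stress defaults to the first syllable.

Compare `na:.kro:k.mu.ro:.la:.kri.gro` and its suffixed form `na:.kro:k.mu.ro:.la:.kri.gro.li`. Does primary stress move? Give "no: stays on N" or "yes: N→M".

no: stays on 1

Base `na:.kro:k.mu.ro:.la:.kri.gro` (7 syllables):
  Weights: 1 na: H, 2 kro:k H, 3 mu L, 4 ro: H, 5 la: H, 6 kri L, 7 gro L.
  Heavy syllables in the domain: 1, 2, 4, 5. The leftmost is syllable 1 (na:).
  → primary stress on syllable 1.
Suffixed `na:.kro:k.mu.ro:.la:.kri.gro.li` (8 syllables):
  Weights: 1 na: H, 2 kro:k H, 3 mu L, 4 ro: H, 5 la: H, 6 kri L, 7 gro L, 8 li L.
  Heavy syllables in the domain: 1, 2, 4, 5. The leftmost is syllable 1 (na:).
  → primary stress on syllable 1.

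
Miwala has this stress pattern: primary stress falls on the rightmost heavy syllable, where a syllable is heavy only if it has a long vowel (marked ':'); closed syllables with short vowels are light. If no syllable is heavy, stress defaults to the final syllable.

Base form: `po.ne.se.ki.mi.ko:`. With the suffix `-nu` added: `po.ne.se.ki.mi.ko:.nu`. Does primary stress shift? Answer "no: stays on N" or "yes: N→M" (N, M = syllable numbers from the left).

Base `po.ne.se.ki.mi.ko:` (6 syllables):
  Weights: 1 po L, 2 ne L, 3 se L, 4 ki L, 5 mi L, 6 ko: H.
  Heavy syllables in the domain: 6. The rightmost is syllable 6 (ko:).
  → primary stress on syllable 6.
Suffixed `po.ne.se.ki.mi.ko:.nu` (7 syllables):
  Weights: 1 po L, 2 ne L, 3 se L, 4 ki L, 5 mi L, 6 ko: H, 7 nu L.
  Heavy syllables in the domain: 6. The rightmost is syllable 6 (ko:).
  → primary stress on syllable 6.

no: stays on 6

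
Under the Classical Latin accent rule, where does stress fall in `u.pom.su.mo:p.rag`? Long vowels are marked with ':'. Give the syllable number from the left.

4

Classical Latin: stress the penult if heavy (long vowel or closed), else the antepenult.
Weights: 3 su L, 4 mo:p H, 5 rag H.
The penult (syllable 4, mo:p) is heavy, so it takes stress.
Stress on syllable 4: u.pom.su.ˈmo:p.rag.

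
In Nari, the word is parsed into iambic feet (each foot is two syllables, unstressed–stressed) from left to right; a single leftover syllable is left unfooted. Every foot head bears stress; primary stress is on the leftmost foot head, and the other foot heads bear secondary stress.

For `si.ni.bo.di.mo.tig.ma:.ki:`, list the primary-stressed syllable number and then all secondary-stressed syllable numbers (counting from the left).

Parse left to right into iambic (σˈσ) feet: (si.ˈni) (bo.ˈdi) (mo.ˈtig) (ma:.ˈki:).
Foot heads (stressed positions): 2, 4, 6, 8.
End Rule Leftmost: primary stress on the leftmost head = syllable 2.
Secondary stress on 4, 6, 8: si.ˈni.bo.ˌdi.mo.ˌtig.ma:.ˌki:.

primary 2, secondary 4, 6, 8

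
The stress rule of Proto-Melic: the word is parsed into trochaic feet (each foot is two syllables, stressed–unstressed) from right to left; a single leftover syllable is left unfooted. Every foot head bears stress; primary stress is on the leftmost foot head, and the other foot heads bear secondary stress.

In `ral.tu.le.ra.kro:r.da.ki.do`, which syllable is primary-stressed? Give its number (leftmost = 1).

1

Parse right to left into trochaic (ˈσσ) feet: (ˈral.tu) (ˈle.ra) (ˈkro:r.da) (ˈki.do).
Foot heads (stressed positions): 1, 3, 5, 7.
End Rule Leftmost: primary stress on the leftmost head = syllable 1.
Primary stress: syllable 1 → ˈral.tu.le.ra.kro:r.da.ki.do.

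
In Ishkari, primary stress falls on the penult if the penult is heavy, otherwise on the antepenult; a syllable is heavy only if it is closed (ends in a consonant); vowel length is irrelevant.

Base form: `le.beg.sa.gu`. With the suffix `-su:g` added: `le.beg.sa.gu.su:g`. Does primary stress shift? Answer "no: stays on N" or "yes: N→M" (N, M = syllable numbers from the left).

yes: 2→3

Base `le.beg.sa.gu` (4 syllables):
  Weights: 2 beg H, 3 sa L, 4 gu L.
  The penult (syllable 3, sa) is light, so stress falls on the antepenult (syllable 2, beg).
  → primary stress on syllable 2.
Suffixed `le.beg.sa.gu.su:g` (5 syllables):
  Weights: 3 sa L, 4 gu L, 5 su:g H.
  The penult (syllable 4, gu) is light, so stress falls on the antepenult (syllable 3, sa).
  → primary stress on syllable 3.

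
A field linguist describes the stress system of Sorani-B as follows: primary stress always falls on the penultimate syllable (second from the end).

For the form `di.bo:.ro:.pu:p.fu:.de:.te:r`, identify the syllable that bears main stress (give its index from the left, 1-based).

6

The word has 7 syllables; the penultimate syllable (second from the end) is syllable 6 (de:).
Primary stress: syllable 6 → di.bo:.ro:.pu:p.fu:.ˈde:.te:r.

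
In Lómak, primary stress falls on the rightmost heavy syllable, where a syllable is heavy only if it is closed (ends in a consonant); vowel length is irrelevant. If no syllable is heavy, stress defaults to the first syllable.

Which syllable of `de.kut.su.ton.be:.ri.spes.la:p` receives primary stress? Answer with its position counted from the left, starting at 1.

Weights: 1 de L, 2 kut H, 3 su L, 4 ton H, 5 be: L, 6 ri L, 7 spes H, 8 la:p H.
Heavy syllables in the domain: 2, 4, 7, 8. The rightmost is syllable 8 (la:p).
Primary stress: syllable 8 → de.kut.su.ton.be:.ri.spes.ˈla:p.

8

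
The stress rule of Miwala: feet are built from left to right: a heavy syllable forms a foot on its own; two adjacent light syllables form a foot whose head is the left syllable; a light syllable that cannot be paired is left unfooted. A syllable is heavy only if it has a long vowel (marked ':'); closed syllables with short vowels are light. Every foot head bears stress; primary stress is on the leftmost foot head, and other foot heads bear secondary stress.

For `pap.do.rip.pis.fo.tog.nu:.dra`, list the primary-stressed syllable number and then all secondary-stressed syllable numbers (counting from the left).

primary 1, secondary 3, 5, 7

Weights: 1 pap L, 2 do L, 3 rip L, 4 pis L, 5 fo L, 6 tog L, 7 nu: H, 8 dra L.
Parse left to right (heavy = foot alone; LL = one foot; stranded L unfooted): (ˈpap.do) (ˈrip.pis) (ˈfo.tog) (ˈnu:) dra.
Foot heads: 1, 3, 5, 7.
Primary stress on the leftmost head = syllable 1.
Secondary stress on 3, 5, 7: ˈpap.do.ˌrip.pis.ˌfo.tog.ˌnu:.dra.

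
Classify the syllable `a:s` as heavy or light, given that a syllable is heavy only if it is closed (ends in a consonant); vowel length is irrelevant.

heavy

`a:s`: long vowel, closed (coda /s/). Closed (coda /s/) → heavy.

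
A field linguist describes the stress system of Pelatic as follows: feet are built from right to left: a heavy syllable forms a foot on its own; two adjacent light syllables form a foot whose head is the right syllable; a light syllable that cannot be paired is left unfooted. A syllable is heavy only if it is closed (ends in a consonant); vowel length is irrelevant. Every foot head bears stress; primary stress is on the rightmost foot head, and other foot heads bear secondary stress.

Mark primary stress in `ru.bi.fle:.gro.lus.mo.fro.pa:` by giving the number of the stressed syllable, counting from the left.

8

Weights: 1 ru L, 2 bi L, 3 fle: L, 4 gro L, 5 lus H, 6 mo L, 7 fro L, 8 pa: L.
Parse right to left (heavy = foot alone; LL = one foot; stranded L unfooted): (ru.ˈbi) (fle:.ˈgro) (ˈlus) mo (fro.ˈpa:).
Foot heads: 2, 4, 5, 8.
Primary stress on the rightmost head = syllable 8.
Primary stress: syllable 8 → ru.bi.fle:.gro.lus.mo.fro.ˈpa:.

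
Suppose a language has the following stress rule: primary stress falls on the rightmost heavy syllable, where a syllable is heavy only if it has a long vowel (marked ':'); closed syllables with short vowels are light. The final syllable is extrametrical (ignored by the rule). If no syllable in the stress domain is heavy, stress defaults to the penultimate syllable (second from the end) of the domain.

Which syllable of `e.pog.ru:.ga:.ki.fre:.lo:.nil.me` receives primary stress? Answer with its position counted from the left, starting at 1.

The final syllable (9, me) is extrametrical; the stress domain is syllables 1–8.
Weights: 1 e L, 2 pog L, 3 ru: H, 4 ga: H, 5 ki L, 6 fre: H, 7 lo: H, 8 nil L.
Heavy syllables in the domain: 3, 4, 6, 7. The rightmost is syllable 7 (lo:).
Primary stress: syllable 7 → e.pog.ru:.ga:.ki.fre:.ˈlo:.nil.me.

7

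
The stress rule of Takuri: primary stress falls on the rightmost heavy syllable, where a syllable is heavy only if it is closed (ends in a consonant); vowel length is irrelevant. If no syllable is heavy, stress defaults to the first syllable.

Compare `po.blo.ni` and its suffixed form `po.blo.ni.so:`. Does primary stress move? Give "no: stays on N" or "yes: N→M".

Base `po.blo.ni` (3 syllables):
  Weights: 1 po L, 2 blo L, 3 ni L.
  No heavy syllable in the domain; default to the first syllable = syllable 1.
  → primary stress on syllable 1.
Suffixed `po.blo.ni.so:` (4 syllables):
  Weights: 1 po L, 2 blo L, 3 ni L, 4 so: L.
  No heavy syllable in the domain; default to the first syllable = syllable 1.
  → primary stress on syllable 1.

no: stays on 1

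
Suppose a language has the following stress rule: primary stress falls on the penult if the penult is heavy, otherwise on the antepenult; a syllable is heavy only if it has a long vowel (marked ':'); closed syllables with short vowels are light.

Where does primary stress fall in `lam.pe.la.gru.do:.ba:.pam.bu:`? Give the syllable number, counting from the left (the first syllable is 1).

6

Weights: 6 ba: H, 7 pam L, 8 bu: H.
The penult (syllable 7, pam) is light, so stress falls on the antepenult (syllable 6, ba:).
Primary stress: syllable 6 → lam.pe.la.gru.do:.ˈba:.pam.bu:.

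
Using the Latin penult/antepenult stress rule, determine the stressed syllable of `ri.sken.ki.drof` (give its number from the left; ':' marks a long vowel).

2

Classical Latin: stress the penult if heavy (long vowel or closed), else the antepenult.
Weights: 2 sken H, 3 ki L, 4 drof H.
The penult (syllable 3, ki) is light, so stress falls on the antepenult (syllable 2, sken).
Stress on syllable 2: ri.ˈsken.ki.drof.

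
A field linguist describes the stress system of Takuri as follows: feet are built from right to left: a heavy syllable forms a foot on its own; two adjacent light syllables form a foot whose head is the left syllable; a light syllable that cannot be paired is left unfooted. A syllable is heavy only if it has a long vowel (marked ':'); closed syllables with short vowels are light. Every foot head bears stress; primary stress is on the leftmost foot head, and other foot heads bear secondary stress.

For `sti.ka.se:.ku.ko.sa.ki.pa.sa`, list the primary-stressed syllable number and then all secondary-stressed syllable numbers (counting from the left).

Weights: 1 sti L, 2 ka L, 3 se: H, 4 ku L, 5 ko L, 6 sa L, 7 ki L, 8 pa L, 9 sa L.
Parse right to left (heavy = foot alone; LL = one foot; stranded L unfooted): (ˈsti.ka) (ˈse:) (ˈku.ko) (ˈsa.ki) (ˈpa.sa).
Foot heads: 1, 3, 4, 6, 8.
Primary stress on the leftmost head = syllable 1.
Secondary stress on 3, 4, 6, 8: ˈsti.ka.ˌse:.ˌku.ko.ˌsa.ki.ˌpa.sa.

primary 1, secondary 3, 4, 6, 8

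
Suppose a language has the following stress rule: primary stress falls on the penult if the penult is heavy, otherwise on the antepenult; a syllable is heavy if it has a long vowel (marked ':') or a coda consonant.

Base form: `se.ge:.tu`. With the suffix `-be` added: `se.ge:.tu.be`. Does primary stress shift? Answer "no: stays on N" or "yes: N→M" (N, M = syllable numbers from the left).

no: stays on 2

Base `se.ge:.tu` (3 syllables):
  Weights: 1 se L, 2 ge: H, 3 tu L.
  The penult (syllable 2, ge:) is heavy, so it takes stress.
  → primary stress on syllable 2.
Suffixed `se.ge:.tu.be` (4 syllables):
  Weights: 2 ge: H, 3 tu L, 4 be L.
  The penult (syllable 3, tu) is light, so stress falls on the antepenult (syllable 2, ge:).
  → primary stress on syllable 2.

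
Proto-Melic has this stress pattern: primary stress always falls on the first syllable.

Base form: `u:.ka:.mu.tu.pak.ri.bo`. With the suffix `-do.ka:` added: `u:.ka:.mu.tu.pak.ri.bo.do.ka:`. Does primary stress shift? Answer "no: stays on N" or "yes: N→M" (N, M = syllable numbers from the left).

no: stays on 1

Base `u:.ka:.mu.tu.pak.ri.bo` (7 syllables):
  The word has 7 syllables; the first syllable is syllable 1 (u:).
  → primary stress on syllable 1.
Suffixed `u:.ka:.mu.tu.pak.ri.bo.do.ka:` (9 syllables):
  The word has 9 syllables; the first syllable is syllable 1 (u:).
  → primary stress on syllable 1.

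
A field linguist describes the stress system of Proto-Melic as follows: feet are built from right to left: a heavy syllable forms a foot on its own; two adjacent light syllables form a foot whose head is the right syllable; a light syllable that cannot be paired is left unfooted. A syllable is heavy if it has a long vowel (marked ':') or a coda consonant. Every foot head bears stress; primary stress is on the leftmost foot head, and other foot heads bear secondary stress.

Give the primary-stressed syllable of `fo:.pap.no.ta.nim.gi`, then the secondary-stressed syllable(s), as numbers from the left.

primary 1, secondary 2, 4, 5

Weights: 1 fo: H, 2 pap H, 3 no L, 4 ta L, 5 nim H, 6 gi L.
Parse right to left (heavy = foot alone; LL = one foot; stranded L unfooted): (ˈfo:) (ˈpap) (no.ˈta) (ˈnim) gi.
Foot heads: 1, 2, 4, 5.
Primary stress on the leftmost head = syllable 1.
Secondary stress on 2, 4, 5: ˈfo:.ˌpap.no.ˌta.ˌnim.gi.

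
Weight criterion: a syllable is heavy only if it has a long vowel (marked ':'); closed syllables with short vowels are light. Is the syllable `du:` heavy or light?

heavy

`du:`: long vowel, open (no coda). Long vowel → heavy.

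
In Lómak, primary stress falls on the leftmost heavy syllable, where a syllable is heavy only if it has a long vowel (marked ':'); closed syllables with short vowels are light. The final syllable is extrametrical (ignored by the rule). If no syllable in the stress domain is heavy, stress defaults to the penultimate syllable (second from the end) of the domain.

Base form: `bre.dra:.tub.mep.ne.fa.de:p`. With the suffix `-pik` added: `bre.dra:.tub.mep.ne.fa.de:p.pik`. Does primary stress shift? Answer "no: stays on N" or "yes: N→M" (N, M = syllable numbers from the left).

Base `bre.dra:.tub.mep.ne.fa.de:p` (7 syllables):
  The final syllable (7, de:p) is extrametrical; the stress domain is syllables 1–6.
  Weights: 1 bre L, 2 dra: H, 3 tub L, 4 mep L, 5 ne L, 6 fa L.
  Heavy syllables in the domain: 2. The leftmost is syllable 2 (dra:).
  → primary stress on syllable 2.
Suffixed `bre.dra:.tub.mep.ne.fa.de:p.pik` (8 syllables):
  The final syllable (8, pik) is extrametrical; the stress domain is syllables 1–7.
  Weights: 1 bre L, 2 dra: H, 3 tub L, 4 mep L, 5 ne L, 6 fa L, 7 de:p H.
  Heavy syllables in the domain: 2, 7. The leftmost is syllable 2 (dra:).
  → primary stress on syllable 2.

no: stays on 2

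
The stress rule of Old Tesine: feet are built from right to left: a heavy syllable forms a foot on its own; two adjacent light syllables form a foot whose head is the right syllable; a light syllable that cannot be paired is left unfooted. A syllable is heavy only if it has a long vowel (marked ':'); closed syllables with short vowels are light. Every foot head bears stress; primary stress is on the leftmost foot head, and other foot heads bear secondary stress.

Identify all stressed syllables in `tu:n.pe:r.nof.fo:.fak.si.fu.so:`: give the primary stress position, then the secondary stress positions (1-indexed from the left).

primary 1, secondary 2, 4, 7, 8

Weights: 1 tu:n H, 2 pe:r H, 3 nof L, 4 fo: H, 5 fak L, 6 si L, 7 fu L, 8 so: H.
Parse right to left (heavy = foot alone; LL = one foot; stranded L unfooted): (ˈtu:n) (ˈpe:r) nof (ˈfo:) fak (si.ˈfu) (ˈso:).
Foot heads: 1, 2, 4, 7, 8.
Primary stress on the leftmost head = syllable 1.
Secondary stress on 2, 4, 7, 8: ˈtu:n.ˌpe:r.nof.ˌfo:.fak.si.ˌfu.ˌso:.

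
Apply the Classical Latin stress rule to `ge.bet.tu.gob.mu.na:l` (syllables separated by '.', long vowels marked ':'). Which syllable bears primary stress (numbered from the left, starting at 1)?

4

Classical Latin: stress the penult if heavy (long vowel or closed), else the antepenult.
Weights: 4 gob H, 5 mu L, 6 na:l H.
The penult (syllable 5, mu) is light, so stress falls on the antepenult (syllable 4, gob).
Stress on syllable 4: ge.bet.tu.ˈgob.mu.na:l.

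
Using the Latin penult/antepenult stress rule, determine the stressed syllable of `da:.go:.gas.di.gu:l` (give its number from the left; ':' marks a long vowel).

3

Classical Latin: stress the penult if heavy (long vowel or closed), else the antepenult.
Weights: 3 gas H, 4 di L, 5 gu:l H.
The penult (syllable 4, di) is light, so stress falls on the antepenult (syllable 3, gas).
Stress on syllable 3: da:.go:.ˈgas.di.gu:l.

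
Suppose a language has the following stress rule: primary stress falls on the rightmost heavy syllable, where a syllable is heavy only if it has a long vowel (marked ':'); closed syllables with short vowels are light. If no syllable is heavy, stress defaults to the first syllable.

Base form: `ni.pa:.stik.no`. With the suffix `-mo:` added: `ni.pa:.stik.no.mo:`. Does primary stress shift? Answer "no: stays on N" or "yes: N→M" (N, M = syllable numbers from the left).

yes: 2→5

Base `ni.pa:.stik.no` (4 syllables):
  Weights: 1 ni L, 2 pa: H, 3 stik L, 4 no L.
  Heavy syllables in the domain: 2. The rightmost is syllable 2 (pa:).
  → primary stress on syllable 2.
Suffixed `ni.pa:.stik.no.mo:` (5 syllables):
  Weights: 1 ni L, 2 pa: H, 3 stik L, 4 no L, 5 mo: H.
  Heavy syllables in the domain: 2, 5. The rightmost is syllable 5 (mo:).
  → primary stress on syllable 5.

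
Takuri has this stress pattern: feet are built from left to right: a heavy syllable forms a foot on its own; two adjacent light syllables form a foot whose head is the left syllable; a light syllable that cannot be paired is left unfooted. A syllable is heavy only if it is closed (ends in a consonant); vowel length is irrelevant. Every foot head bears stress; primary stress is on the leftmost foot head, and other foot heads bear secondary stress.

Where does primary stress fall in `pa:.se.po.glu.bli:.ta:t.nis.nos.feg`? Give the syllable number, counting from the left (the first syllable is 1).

1

Weights: 1 pa: L, 2 se L, 3 po L, 4 glu L, 5 bli: L, 6 ta:t H, 7 nis H, 8 nos H, 9 feg H.
Parse left to right (heavy = foot alone; LL = one foot; stranded L unfooted): (ˈpa:.se) (ˈpo.glu) bli: (ˈta:t) (ˈnis) (ˈnos) (ˈfeg).
Foot heads: 1, 3, 6, 7, 8, 9.
Primary stress on the leftmost head = syllable 1.
Primary stress: syllable 1 → ˈpa:.se.po.glu.bli:.ta:t.nis.nos.feg.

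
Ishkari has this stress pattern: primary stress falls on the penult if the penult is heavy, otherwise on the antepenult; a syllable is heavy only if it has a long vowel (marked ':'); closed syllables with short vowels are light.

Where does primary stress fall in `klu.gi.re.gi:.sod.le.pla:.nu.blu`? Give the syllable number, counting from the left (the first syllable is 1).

7

Weights: 7 pla: H, 8 nu L, 9 blu L.
The penult (syllable 8, nu) is light, so stress falls on the antepenult (syllable 7, pla:).
Primary stress: syllable 7 → klu.gi.re.gi:.sod.le.ˈpla:.nu.blu.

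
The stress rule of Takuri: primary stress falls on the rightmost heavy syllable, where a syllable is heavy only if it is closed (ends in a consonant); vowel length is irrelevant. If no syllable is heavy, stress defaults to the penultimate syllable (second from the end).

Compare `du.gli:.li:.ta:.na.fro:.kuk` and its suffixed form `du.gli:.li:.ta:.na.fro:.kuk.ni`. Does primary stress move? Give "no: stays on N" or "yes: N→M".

Base `du.gli:.li:.ta:.na.fro:.kuk` (7 syllables):
  Weights: 1 du L, 2 gli: L, 3 li: L, 4 ta: L, 5 na L, 6 fro: L, 7 kuk H.
  Heavy syllables in the domain: 7. The rightmost is syllable 7 (kuk).
  → primary stress on syllable 7.
Suffixed `du.gli:.li:.ta:.na.fro:.kuk.ni` (8 syllables):
  Weights: 1 du L, 2 gli: L, 3 li: L, 4 ta: L, 5 na L, 6 fro: L, 7 kuk H, 8 ni L.
  Heavy syllables in the domain: 7. The rightmost is syllable 7 (kuk).
  → primary stress on syllable 7.

no: stays on 7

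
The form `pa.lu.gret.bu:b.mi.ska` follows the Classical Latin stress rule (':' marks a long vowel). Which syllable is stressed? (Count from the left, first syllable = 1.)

Classical Latin: stress the penult if heavy (long vowel or closed), else the antepenult.
Weights: 4 bu:b H, 5 mi L, 6 ska L.
The penult (syllable 5, mi) is light, so stress falls on the antepenult (syllable 4, bu:b).
Stress on syllable 4: pa.lu.gret.ˈbu:b.mi.ska.

4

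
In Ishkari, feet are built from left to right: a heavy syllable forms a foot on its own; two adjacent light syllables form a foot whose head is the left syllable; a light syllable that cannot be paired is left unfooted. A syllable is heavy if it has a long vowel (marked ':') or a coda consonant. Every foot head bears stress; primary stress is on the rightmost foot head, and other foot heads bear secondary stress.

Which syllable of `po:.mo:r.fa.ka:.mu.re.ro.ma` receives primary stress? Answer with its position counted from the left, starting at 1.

7

Weights: 1 po: H, 2 mo:r H, 3 fa L, 4 ka: H, 5 mu L, 6 re L, 7 ro L, 8 ma L.
Parse left to right (heavy = foot alone; LL = one foot; stranded L unfooted): (ˈpo:) (ˈmo:r) fa (ˈka:) (ˈmu.re) (ˈro.ma).
Foot heads: 1, 2, 4, 5, 7.
Primary stress on the rightmost head = syllable 7.
Primary stress: syllable 7 → po:.mo:r.fa.ka:.mu.re.ˈro.ma.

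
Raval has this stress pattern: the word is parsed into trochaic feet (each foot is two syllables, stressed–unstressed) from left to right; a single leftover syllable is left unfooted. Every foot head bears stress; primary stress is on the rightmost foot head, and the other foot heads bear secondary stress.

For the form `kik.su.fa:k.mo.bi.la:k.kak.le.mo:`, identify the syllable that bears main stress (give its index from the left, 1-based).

Parse left to right into trochaic (ˈσσ) feet: (ˈkik.su) (ˈfa:k.mo) (ˈbi.la:k) (ˈkak.le) mo:. Syllable 9 is left unfooted.
Foot heads (stressed positions): 1, 3, 5, 7.
End Rule Rightmost: primary stress on the rightmost head = syllable 7.
Primary stress: syllable 7 → kik.su.fa:k.mo.bi.la:k.ˈkak.le.mo:.

7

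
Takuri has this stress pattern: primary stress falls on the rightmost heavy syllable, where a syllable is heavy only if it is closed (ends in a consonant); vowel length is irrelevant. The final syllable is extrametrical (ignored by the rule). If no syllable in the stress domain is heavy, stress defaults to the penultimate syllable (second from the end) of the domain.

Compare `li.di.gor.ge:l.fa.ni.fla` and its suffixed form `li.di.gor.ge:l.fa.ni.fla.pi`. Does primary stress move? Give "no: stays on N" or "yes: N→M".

Base `li.di.gor.ge:l.fa.ni.fla` (7 syllables):
  The final syllable (7, fla) is extrametrical; the stress domain is syllables 1–6.
  Weights: 1 li L, 2 di L, 3 gor H, 4 ge:l H, 5 fa L, 6 ni L.
  Heavy syllables in the domain: 3, 4. The rightmost is syllable 4 (ge:l).
  → primary stress on syllable 4.
Suffixed `li.di.gor.ge:l.fa.ni.fla.pi` (8 syllables):
  The final syllable (8, pi) is extrametrical; the stress domain is syllables 1–7.
  Weights: 1 li L, 2 di L, 3 gor H, 4 ge:l H, 5 fa L, 6 ni L, 7 fla L.
  Heavy syllables in the domain: 3, 4. The rightmost is syllable 4 (ge:l).
  → primary stress on syllable 4.

no: stays on 4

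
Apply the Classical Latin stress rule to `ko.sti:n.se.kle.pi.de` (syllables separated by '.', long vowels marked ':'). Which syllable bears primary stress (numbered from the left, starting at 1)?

4

Classical Latin: stress the penult if heavy (long vowel or closed), else the antepenult.
Weights: 4 kle L, 5 pi L, 6 de L.
The penult (syllable 5, pi) is light, so stress falls on the antepenult (syllable 4, kle).
Stress on syllable 4: ko.sti:n.se.ˈkle.pi.de.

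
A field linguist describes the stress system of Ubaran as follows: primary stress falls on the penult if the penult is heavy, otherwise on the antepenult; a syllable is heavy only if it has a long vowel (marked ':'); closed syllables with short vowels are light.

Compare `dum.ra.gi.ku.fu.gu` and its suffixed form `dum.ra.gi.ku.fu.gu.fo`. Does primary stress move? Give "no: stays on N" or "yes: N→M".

Base `dum.ra.gi.ku.fu.gu` (6 syllables):
  Weights: 4 ku L, 5 fu L, 6 gu L.
  The penult (syllable 5, fu) is light, so stress falls on the antepenult (syllable 4, ku).
  → primary stress on syllable 4.
Suffixed `dum.ra.gi.ku.fu.gu.fo` (7 syllables):
  Weights: 5 fu L, 6 gu L, 7 fo L.
  The penult (syllable 6, gu) is light, so stress falls on the antepenult (syllable 5, fu).
  → primary stress on syllable 5.

yes: 4→5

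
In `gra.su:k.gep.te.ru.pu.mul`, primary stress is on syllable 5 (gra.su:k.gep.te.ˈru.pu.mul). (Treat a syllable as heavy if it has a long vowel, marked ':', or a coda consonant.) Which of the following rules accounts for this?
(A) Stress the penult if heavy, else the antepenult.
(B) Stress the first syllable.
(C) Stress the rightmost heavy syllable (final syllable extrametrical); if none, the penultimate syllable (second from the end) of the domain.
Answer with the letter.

A

Rule A → syllable 5 ✓.
Rule B → syllable 1 (observed: 5).
Rule C → syllable 3 (observed: 5).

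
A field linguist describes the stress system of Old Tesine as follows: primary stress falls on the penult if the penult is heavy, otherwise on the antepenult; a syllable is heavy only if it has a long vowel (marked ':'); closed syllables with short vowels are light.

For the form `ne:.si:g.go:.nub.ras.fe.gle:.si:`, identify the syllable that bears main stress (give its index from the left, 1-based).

Weights: 6 fe L, 7 gle: H, 8 si: H.
The penult (syllable 7, gle:) is heavy, so it takes stress.
Primary stress: syllable 7 → ne:.si:g.go:.nub.ras.fe.ˈgle:.si:.

7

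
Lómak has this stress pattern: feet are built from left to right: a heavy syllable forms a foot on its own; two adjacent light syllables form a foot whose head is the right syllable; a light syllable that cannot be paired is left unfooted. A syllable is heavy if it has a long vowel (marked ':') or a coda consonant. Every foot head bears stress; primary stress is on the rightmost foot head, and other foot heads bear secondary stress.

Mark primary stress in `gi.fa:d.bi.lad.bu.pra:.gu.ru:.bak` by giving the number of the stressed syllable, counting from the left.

9

Weights: 1 gi L, 2 fa:d H, 3 bi L, 4 lad H, 5 bu L, 6 pra: H, 7 gu L, 8 ru: H, 9 bak H.
Parse left to right (heavy = foot alone; LL = one foot; stranded L unfooted): gi (ˈfa:d) bi (ˈlad) bu (ˈpra:) gu (ˈru:) (ˈbak).
Foot heads: 2, 4, 6, 8, 9.
Primary stress on the rightmost head = syllable 9.
Primary stress: syllable 9 → gi.fa:d.bi.lad.bu.pra:.gu.ru:.ˈbak.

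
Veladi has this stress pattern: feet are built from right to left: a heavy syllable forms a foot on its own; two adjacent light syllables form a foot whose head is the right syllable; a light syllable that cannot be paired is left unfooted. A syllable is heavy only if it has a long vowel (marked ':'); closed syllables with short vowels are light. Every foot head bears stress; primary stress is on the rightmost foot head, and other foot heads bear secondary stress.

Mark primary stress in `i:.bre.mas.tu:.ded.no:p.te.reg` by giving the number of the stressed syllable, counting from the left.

Weights: 1 i: H, 2 bre L, 3 mas L, 4 tu: H, 5 ded L, 6 no:p H, 7 te L, 8 reg L.
Parse right to left (heavy = foot alone; LL = one foot; stranded L unfooted): (ˈi:) (bre.ˈmas) (ˈtu:) ded (ˈno:p) (te.ˈreg).
Foot heads: 1, 3, 4, 6, 8.
Primary stress on the rightmost head = syllable 8.
Primary stress: syllable 8 → i:.bre.mas.tu:.ded.no:p.te.ˈreg.

8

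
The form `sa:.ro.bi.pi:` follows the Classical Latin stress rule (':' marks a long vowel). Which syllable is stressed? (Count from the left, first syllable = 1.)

2

Classical Latin: stress the penult if heavy (long vowel or closed), else the antepenult.
Weights: 2 ro L, 3 bi L, 4 pi: H.
The penult (syllable 3, bi) is light, so stress falls on the antepenult (syllable 2, ro).
Stress on syllable 2: sa:.ˈro.bi.pi:.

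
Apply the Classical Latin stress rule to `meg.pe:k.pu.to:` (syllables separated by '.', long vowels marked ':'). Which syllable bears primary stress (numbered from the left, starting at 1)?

Classical Latin: stress the penult if heavy (long vowel or closed), else the antepenult.
Weights: 2 pe:k H, 3 pu L, 4 to: H.
The penult (syllable 3, pu) is light, so stress falls on the antepenult (syllable 2, pe:k).
Stress on syllable 2: meg.ˈpe:k.pu.to:.

2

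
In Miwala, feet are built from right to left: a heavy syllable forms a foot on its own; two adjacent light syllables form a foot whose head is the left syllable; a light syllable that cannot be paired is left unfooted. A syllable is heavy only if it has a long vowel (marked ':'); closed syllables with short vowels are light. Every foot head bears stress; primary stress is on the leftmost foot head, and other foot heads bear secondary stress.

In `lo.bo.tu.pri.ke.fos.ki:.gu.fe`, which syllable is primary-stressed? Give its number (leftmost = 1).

1

Weights: 1 lo L, 2 bo L, 3 tu L, 4 pri L, 5 ke L, 6 fos L, 7 ki: H, 8 gu L, 9 fe L.
Parse right to left (heavy = foot alone; LL = one foot; stranded L unfooted): (ˈlo.bo) (ˈtu.pri) (ˈke.fos) (ˈki:) (ˈgu.fe).
Foot heads: 1, 3, 5, 7, 8.
Primary stress on the leftmost head = syllable 1.
Primary stress: syllable 1 → ˈlo.bo.tu.pri.ke.fos.ki:.gu.fe.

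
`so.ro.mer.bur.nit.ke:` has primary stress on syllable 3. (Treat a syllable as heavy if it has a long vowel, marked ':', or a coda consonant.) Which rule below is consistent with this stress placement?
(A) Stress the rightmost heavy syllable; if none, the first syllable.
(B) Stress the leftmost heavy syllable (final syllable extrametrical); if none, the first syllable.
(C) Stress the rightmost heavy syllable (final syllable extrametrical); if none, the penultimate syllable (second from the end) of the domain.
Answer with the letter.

B

Rule A → syllable 6 (observed: 3).
Rule B → syllable 3 ✓.
Rule C → syllable 5 (observed: 3).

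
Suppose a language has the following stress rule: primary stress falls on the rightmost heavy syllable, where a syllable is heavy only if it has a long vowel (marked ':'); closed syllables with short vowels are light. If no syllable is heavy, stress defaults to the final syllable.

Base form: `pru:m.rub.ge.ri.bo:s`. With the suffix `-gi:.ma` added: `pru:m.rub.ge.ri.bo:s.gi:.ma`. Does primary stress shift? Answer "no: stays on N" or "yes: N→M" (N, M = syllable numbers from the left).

yes: 5→6

Base `pru:m.rub.ge.ri.bo:s` (5 syllables):
  Weights: 1 pru:m H, 2 rub L, 3 ge L, 4 ri L, 5 bo:s H.
  Heavy syllables in the domain: 1, 5. The rightmost is syllable 5 (bo:s).
  → primary stress on syllable 5.
Suffixed `pru:m.rub.ge.ri.bo:s.gi:.ma` (7 syllables):
  Weights: 1 pru:m H, 2 rub L, 3 ge L, 4 ri L, 5 bo:s H, 6 gi: H, 7 ma L.
  Heavy syllables in the domain: 1, 5, 6. The rightmost is syllable 6 (gi:).
  → primary stress on syllable 6.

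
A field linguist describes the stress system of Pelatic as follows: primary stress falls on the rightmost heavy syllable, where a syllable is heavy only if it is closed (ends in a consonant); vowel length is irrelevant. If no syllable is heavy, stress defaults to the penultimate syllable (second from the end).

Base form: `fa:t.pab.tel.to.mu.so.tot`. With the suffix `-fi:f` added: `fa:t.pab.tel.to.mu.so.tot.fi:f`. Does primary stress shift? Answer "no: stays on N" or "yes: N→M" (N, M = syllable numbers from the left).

Base `fa:t.pab.tel.to.mu.so.tot` (7 syllables):
  Weights: 1 fa:t H, 2 pab H, 3 tel H, 4 to L, 5 mu L, 6 so L, 7 tot H.
  Heavy syllables in the domain: 1, 2, 3, 7. The rightmost is syllable 7 (tot).
  → primary stress on syllable 7.
Suffixed `fa:t.pab.tel.to.mu.so.tot.fi:f` (8 syllables):
  Weights: 1 fa:t H, 2 pab H, 3 tel H, 4 to L, 5 mu L, 6 so L, 7 tot H, 8 fi:f H.
  Heavy syllables in the domain: 1, 2, 3, 7, 8. The rightmost is syllable 8 (fi:f).
  → primary stress on syllable 8.

yes: 7→8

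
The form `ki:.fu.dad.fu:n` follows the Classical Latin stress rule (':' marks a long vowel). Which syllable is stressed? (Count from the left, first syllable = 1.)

3

Classical Latin: stress the penult if heavy (long vowel or closed), else the antepenult.
Weights: 2 fu L, 3 dad H, 4 fu:n H.
The penult (syllable 3, dad) is heavy, so it takes stress.
Stress on syllable 3: ki:.fu.ˈdad.fu:n.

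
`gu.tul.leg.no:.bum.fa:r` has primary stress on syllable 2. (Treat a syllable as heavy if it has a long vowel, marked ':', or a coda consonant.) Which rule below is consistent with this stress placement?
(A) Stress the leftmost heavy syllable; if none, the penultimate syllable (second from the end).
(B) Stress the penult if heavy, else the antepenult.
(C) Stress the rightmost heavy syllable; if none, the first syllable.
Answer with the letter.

Rule A → syllable 2 ✓.
Rule B → syllable 5 (observed: 2).
Rule C → syllable 6 (observed: 2).

A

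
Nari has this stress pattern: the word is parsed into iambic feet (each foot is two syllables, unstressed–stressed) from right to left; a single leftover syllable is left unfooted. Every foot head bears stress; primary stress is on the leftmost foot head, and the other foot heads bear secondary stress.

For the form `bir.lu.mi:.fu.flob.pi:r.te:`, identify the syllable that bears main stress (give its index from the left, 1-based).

3

Parse right to left into iambic (σˈσ) feet: bir (lu.ˈmi:) (fu.ˈflob) (pi:r.ˈte:). Syllable 1 is left unfooted.
Foot heads (stressed positions): 3, 5, 7.
End Rule Leftmost: primary stress on the leftmost head = syllable 3.
Primary stress: syllable 3 → bir.lu.ˈmi:.fu.flob.pi:r.te:.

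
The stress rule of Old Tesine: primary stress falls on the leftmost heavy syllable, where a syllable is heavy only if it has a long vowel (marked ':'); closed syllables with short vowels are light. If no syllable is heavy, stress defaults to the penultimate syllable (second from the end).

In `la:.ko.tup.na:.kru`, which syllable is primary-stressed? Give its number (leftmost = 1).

1

Weights: 1 la: H, 2 ko L, 3 tup L, 4 na: H, 5 kru L.
Heavy syllables in the domain: 1, 4. The leftmost is syllable 1 (la:).
Primary stress: syllable 1 → ˈla:.ko.tup.na:.kru.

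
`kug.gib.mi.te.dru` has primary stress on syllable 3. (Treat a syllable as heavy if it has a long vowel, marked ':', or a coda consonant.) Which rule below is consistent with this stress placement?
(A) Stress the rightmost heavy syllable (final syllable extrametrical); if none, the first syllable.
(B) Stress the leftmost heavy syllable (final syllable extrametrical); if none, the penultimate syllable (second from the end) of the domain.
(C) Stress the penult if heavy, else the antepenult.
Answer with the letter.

C

Rule A → syllable 2 (observed: 3).
Rule B → syllable 1 (observed: 3).
Rule C → syllable 3 ✓.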